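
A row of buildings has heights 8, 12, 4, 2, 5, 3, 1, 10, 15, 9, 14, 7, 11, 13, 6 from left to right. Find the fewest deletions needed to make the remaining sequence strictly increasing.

Fewest deletions = n − (longest strictly increasing subsequence).
Patience tails:
8 → extends → [8]
12 → extends → [8, 12]
4 → replaces 8 → [4, 12]
2 → replaces 4 → [2, 12]
5 → replaces 12 → [2, 5]
3 → replaces 5 → [2, 3]
1 → replaces 2 → [1, 3]
10 → extends → [1, 3, 10]
15 → extends → [1, 3, 10, 15]
9 → replaces 10 → [1, 3, 9, 15]
14 → replaces 15 → [1, 3, 9, 14]
7 → replaces 9 → [1, 3, 7, 14]
11 → replaces 14 → [1, 3, 7, 11]
13 → extends → [1, 3, 7, 11, 13]
6 → replaces 7 → [1, 3, 6, 11, 13]
Longest strictly increasing subsequence has length 5, so deletions = 15 − 5 = 10.

10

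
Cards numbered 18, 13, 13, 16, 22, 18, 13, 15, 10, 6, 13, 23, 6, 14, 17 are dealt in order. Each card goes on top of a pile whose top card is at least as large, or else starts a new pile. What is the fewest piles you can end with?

4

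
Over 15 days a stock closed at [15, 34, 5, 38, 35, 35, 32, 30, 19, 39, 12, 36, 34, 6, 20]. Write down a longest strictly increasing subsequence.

15, 34, 38, 39

Patience tails give the LIS length; then backtrack through the dp parents:
15 → extends → [15]
34 → extends → [15, 34]
5 → replaces 15 → [5, 34]
38 → extends → [5, 34, 38]
35 → replaces 38 → [5, 34, 35]
35 → already a tail → [5, 34, 35]
32 → replaces 34 → [5, 32, 35]
30 → replaces 32 → [5, 30, 35]
19 → replaces 30 → [5, 19, 35]
39 → extends → [5, 19, 35, 39]
12 → replaces 19 → [5, 12, 35, 39]
36 → replaces 39 → [5, 12, 35, 36]
34 → replaces 35 → [5, 12, 34, 36]
6 → replaces 12 → [5, 6, 34, 36]
20 → replaces 34 → [5, 6, 20, 36]
Length 4; one witness is 15, 34, 38, 39.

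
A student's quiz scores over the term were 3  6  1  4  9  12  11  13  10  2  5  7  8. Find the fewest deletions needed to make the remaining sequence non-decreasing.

Fewest deletions = n − (longest non-decreasing subsequence).
Patience tails:
3 → extends → [3]
6 → extends → [3, 6]
1 → replaces 3 → [1, 6]
4 → replaces 6 → [1, 4]
9 → extends → [1, 4, 9]
12 → extends → [1, 4, 9, 12]
11 → replaces 12 → [1, 4, 9, 11]
13 → extends → [1, 4, 9, 11, 13]
10 → replaces 11 → [1, 4, 9, 10, 13]
2 → replaces 4 → [1, 2, 9, 10, 13]
5 → replaces 9 → [1, 2, 5, 10, 13]
7 → replaces 10 → [1, 2, 5, 7, 13]
8 → replaces 13 → [1, 2, 5, 7, 8]
Longest non-decreasing subsequence has length 5, so deletions = 13 − 5 = 8.

8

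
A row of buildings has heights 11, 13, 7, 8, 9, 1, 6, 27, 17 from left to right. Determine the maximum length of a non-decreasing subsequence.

4

Track the smallest tail for each achievable length (allowing ties):
11 → extends → [11]
13 → extends → [11, 13]
7 → replaces 11 → [7, 13]
8 → replaces 13 → [7, 8]
9 → extends → [7, 8, 9]
1 → replaces 7 → [1, 8, 9]
6 → replaces 8 → [1, 6, 9]
27 → extends → [1, 6, 9, 27]
17 → replaces 27 → [1, 6, 9, 17]
Four tails, so the longest non-decreasing subsequence has length 4 (e.g. 7, 8, 9, 27).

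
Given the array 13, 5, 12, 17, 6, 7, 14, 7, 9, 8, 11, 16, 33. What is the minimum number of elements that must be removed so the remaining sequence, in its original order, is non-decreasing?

Fewest deletions = n − (longest non-decreasing subsequence).
i:      1  2  3  4  5  6  7  8  9 10 11 12 13
a[i]:  13  5 12 17  6  7 14  7  9  8 11 16 33
dp:     1  1  2  3  2  3  4  4  5  5  6  7  8
max dp = 8, so deletions = 13 − 8 = 5.

5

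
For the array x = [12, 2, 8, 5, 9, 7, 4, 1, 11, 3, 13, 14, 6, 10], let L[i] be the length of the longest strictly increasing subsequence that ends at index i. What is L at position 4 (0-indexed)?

dp[i] = 1 + max{dp[j] : j<i, x[j]<x[i]} (or 1 if no such j):
i:      0  1  2  3  4  5  6  7  8  9 10 11 12 13
x[i]:  12  2  8  5  9  7  4  1 11  3 13 14  6 10
dp:     1  1  2  2  3  3  2  1  4  2  5  6  3  4
At index 4 the value is 3.

3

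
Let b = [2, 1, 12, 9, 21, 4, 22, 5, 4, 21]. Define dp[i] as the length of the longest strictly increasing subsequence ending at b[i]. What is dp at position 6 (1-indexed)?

dp[i] = 1 + max{dp[j] : j<i, b[j]<b[i]} (or 1 if no such j):
i:      1  2  3  4  5  6  7  8  9 10
b[i]:   2  1 12  9 21  4 22  5  4 21
dp:     1  1  2  2  3  2  4  3  2  4
At index 6 the value is 2.

2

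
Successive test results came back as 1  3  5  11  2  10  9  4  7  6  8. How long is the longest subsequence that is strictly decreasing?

Negate each value so 'decreasing' becomes 'increasing', then run patience tails on the negated sequence:
-1 → extends → [-1]
-3 → replaces -1 → [-3]
-5 → replaces -3 → [-5]
-11 → replaces -5 → [-11]
-2 → extends → [-11, -2]
-10 → replaces -2 → [-11, -10]
-9 → extends → [-11, -10, -9]
-4 → extends → [-11, -10, -9, -4]
-7 → replaces -4 → [-11, -10, -9, -7]
-6 → extends → [-11, -10, -9, -7, -6]
-8 → replaces -7 → [-11, -10, -9, -8, -6]
Five tails, so the longest strictly decreasing subsequence of the original has length 5.

5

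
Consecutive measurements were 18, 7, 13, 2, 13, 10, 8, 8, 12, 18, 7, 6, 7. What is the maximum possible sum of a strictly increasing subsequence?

Let S[i] be the best sum of a strictly increasing subsequence ending at i:
i:      1  2  3  4  5  6  7  8  9 10 11 12 13
a[i]:  18  7 13  2 13 10  8  8 12 18  7  6  7
S:     18  7 20  2 20 17 15 15 29 47  9  8 15
Maximum is 47 (e.g. 7 + 10 + 12 + 18).

47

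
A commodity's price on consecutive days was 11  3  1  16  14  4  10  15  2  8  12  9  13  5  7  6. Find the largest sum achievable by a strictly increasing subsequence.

Let S[i] be the best sum of a strictly increasing subsequence ending at i:
i:      1  2  3  4  5  6  7  8  9 10 11 12 13 14 15 16
a[i]:  11  3  1 16 14  4 10 15  2  8 12  9 13  5  7  6
S:     11  3  1 27 25  7 17 40  3 15 29 24 42 12 19 18
Maximum is 42 (e.g. 3 + 4 + 10 + 12 + 13).

42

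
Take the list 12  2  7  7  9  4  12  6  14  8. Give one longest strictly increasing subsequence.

2, 7, 9, 12, 14

Patience tails give the LIS length; then backtrack through the dp parents:
12 → extends → [12]
2 → replaces 12 → [2]
7 → extends → [2, 7]
7 → already a tail → [2, 7]
9 → extends → [2, 7, 9]
4 → replaces 7 → [2, 4, 9]
12 → extends → [2, 4, 9, 12]
6 → replaces 9 → [2, 4, 6, 12]
14 → extends → [2, 4, 6, 12, 14]
8 → replaces 12 → [2, 4, 6, 8, 14]
Length 5; one witness is 2, 7, 9, 12, 14.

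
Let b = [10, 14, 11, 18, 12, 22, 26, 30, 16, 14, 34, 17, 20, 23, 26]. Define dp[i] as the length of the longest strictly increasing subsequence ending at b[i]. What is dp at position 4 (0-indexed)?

3

dp[i] = 1 + max{dp[j] : j<i, b[j]<b[i]} (or 1 if no such j):
i:      0  1  2  3  4  5  6  7  8  9 10 11 12 13 14
b[i]:  10 14 11 18 12 22 26 30 16 14 34 17 20 23 26
dp:     1  2  2  3  3  4  5  6  4  4  7  5  6  7  8
At index 4 the value is 3.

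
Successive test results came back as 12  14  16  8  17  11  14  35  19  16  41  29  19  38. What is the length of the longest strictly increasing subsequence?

7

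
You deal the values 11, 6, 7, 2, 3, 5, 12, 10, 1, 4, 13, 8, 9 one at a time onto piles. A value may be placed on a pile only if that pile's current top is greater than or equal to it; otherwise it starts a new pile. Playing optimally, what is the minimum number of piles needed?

Place each on the leftmost legal pile:
11 → new pile 1 (tops now [11])
6 → pile 1 (tops now [6])
7 → new pile 2 (tops now [6, 7])
2 → pile 1 (tops now [2, 7])
3 → pile 2 (tops now [2, 3])
5 → new pile 3 (tops now [2, 3, 5])
12 → new pile 4 (tops now [2, 3, 5, 12])
10 → pile 4 (tops now [2, 3, 5, 10])
1 → pile 1 (tops now [1, 3, 5, 10])
4 → pile 3 (tops now [1, 3, 4, 10])
13 → new pile 5 (tops now [1, 3, 4, 10, 13])
8 → pile 4 (tops now [1, 3, 4, 8, 13])
9 → pile 5 (tops now [1, 3, 4, 8, 9])
Five piles.

5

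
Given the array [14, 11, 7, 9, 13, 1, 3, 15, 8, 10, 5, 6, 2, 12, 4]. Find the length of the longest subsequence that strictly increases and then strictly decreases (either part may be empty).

inc[i] = longest strictly increasing subsequence ending at i; dec[i] = longest strictly decreasing subsequence starting at i:
i:      1  2  3  4  5  6  7  8  9 10 11 12 13 14 15
a[i]:  14 11  7  9 13  1  3 15  8 10  5  6  2 12  4
inc:    1  1  1  2  3  1  2  4  3  4  3  4  2  5  3
dec:    6  5  3  4  4  1  2  4  3  3  2  2  1  2  1
Best peak at i=8 (value 15): inc=4, dec=4, length 4+4−1 = 7.

7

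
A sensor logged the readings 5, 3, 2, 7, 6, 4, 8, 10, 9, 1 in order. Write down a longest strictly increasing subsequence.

Patience tails give the LIS length; then backtrack through the dp parents:
5 → extends → [5]
3 → replaces 5 → [3]
2 → replaces 3 → [2]
7 → extends → [2, 7]
6 → replaces 7 → [2, 6]
4 → replaces 6 → [2, 4]
8 → extends → [2, 4, 8]
10 → extends → [2, 4, 8, 10]
9 → replaces 10 → [2, 4, 8, 9]
1 → replaces 2 → [1, 4, 8, 9]
Length 4; one witness is 5, 7, 8, 10.

5, 7, 8, 10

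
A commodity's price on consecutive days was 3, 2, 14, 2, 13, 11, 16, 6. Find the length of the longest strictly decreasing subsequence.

4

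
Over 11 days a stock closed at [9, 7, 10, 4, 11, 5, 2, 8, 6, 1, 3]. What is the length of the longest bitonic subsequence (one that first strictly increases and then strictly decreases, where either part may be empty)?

6

inc[i] = longest strictly increasing subsequence ending at i; dec[i] = longest strictly decreasing subsequence starting at i:
i:      1  2  3  4  5  6  7  8  9 10 11
a[i]:   9  7 10  4 11  5  2  8  6  1  3
inc:    1  1  2  1  3  2  1  3  3  1  2
dec:    5  4  4  3  4  3  2  3  2  1  1
Best peak at i=5 (value 11): inc=3, dec=4, length 3+4−1 = 6.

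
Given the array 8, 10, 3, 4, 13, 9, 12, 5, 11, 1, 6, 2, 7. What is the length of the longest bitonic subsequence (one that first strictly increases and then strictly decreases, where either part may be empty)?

inc[i] = longest strictly increasing subsequence ending at i; dec[i] = longest strictly decreasing subsequence starting at i:
i:      1  2  3  4  5  6  7  8  9 10 11 12 13
a[i]:   8 10  3  4 13  9 12  5 11  1  6  2  7
inc:    1  2  1  2  3  3  4  3  4  1  4  2  5
dec:    3  4  2  2  5  3  4  2  3  1  2  1  1
Best peak at i=5 (value 13): inc=3, dec=5, length 3+5−1 = 7.

7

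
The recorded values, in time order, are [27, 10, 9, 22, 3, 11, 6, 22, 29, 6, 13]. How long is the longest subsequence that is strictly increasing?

Track the smallest tail for each achievable length (strict):
27 → extends → [27]
10 → replaces 27 → [10]
9 → replaces 10 → [9]
22 → extends → [9, 22]
3 → replaces 9 → [3, 22]
11 → replaces 22 → [3, 11]
6 → replaces 11 → [3, 6]
22 → extends → [3, 6, 22]
29 → extends → [3, 6, 22, 29]
6 → already a tail → [3, 6, 22, 29]
13 → replaces 22 → [3, 6, 13, 29]
Four tails, so the longest strictly increasing subsequence has length 4 (e.g. 10, 11, 22, 29).

4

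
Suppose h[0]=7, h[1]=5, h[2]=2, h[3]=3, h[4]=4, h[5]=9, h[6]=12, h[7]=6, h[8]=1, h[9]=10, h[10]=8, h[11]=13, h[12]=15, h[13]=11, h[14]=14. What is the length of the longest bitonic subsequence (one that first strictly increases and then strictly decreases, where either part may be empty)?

inc[i] = longest strictly increasing subsequence ending at i; dec[i] = longest strictly decreasing subsequence starting at i:
i:      0  1  2  3  4  5  6  7  8  9 10 11 12 13 14
h[i]:   7  5  2  3  4  9 12  6  1 10  8 13 15 11 14
inc:    1  1  1  2  3  4  5  4  1  5  5  6  7  6  7
dec:    4  3  2  2  2  3  3  2  1  2  1  2  2  1  1
Best peak at i=12 (value 15): inc=7, dec=2, length 7+2−1 = 8.

8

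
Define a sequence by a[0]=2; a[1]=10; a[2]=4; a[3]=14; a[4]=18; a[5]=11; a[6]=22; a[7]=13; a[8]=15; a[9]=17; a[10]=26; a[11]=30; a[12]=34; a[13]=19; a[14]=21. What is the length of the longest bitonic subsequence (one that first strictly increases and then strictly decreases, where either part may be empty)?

inc[i] = longest strictly increasing subsequence ending at i; dec[i] = longest strictly decreasing subsequence starting at i:
i:      0  1  2  3  4  5  6  7  8  9 10 11 12 13 14
a[i]:   2 10  4 14 18 11 22 13 15 17 26 30 34 19 21
inc:    1  2  2  3  4  3  5  4  5  6  7  8  9  7  8
dec:    1  2  1  2  2  1  2  1  1  1  2  2  2  1  1
Best peak at i=12 (value 34): inc=9, dec=2, length 9+2−1 = 10.

10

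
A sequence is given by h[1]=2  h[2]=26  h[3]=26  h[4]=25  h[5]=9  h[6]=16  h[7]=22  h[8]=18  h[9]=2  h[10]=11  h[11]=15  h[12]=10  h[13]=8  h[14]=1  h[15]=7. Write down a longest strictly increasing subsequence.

2, 9, 16, 22

Patience tails give the LIS length; then backtrack through the dp parents:
2 → extends → [2]
26 → extends → [2, 26]
26 → already a tail → [2, 26]
25 → replaces 26 → [2, 25]
9 → replaces 25 → [2, 9]
16 → extends → [2, 9, 16]
22 → extends → [2, 9, 16, 22]
18 → replaces 22 → [2, 9, 16, 18]
2 → already a tail → [2, 9, 16, 18]
11 → replaces 16 → [2, 9, 11, 18]
15 → replaces 18 → [2, 9, 11, 15]
10 → replaces 11 → [2, 9, 10, 15]
8 → replaces 9 → [2, 8, 10, 15]
1 → replaces 2 → [1, 8, 10, 15]
7 → replaces 8 → [1, 7, 10, 15]
Length 4; one witness is 2, 9, 16, 22.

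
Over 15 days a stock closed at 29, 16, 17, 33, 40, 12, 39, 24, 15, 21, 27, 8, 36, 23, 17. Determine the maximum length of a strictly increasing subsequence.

5

Let dp[i] be the length of the longest such subsequence ending at index i:
i:      1  2  3  4  5  6  7  8  9 10 11 12 13 14 15
a[i]:  29 16 17 33 40 12 39 24 15 21 27  8 36 23 17
dp:     1  1  2  3  4  1  4  3  2  3  4  1  5  4  3
Maximum dp value is 5.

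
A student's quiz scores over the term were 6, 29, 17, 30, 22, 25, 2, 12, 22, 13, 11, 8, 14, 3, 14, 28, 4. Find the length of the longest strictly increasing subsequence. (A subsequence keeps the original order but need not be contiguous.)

5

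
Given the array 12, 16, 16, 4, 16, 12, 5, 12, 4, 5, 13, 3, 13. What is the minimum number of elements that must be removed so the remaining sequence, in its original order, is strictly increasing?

9

Fewest deletions = n − (longest strictly increasing subsequence).
i:      1  2  3  4  5  6  7  8  9 10 11 12 13
a[i]:  12 16 16  4 16 12  5 12  4  5 13  3 13
dp:     1  2  2  1  2  2  2  3  1  2  4  1  4
max dp = 4, so deletions = 13 − 4 = 9.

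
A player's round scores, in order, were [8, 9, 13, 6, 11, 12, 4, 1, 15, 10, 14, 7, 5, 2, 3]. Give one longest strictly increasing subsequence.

8, 9, 11, 12, 15

Patience tails give the LIS length; then backtrack through the dp parents:
8 → extends → [8]
9 → extends → [8, 9]
13 → extends → [8, 9, 13]
6 → replaces 8 → [6, 9, 13]
11 → replaces 13 → [6, 9, 11]
12 → extends → [6, 9, 11, 12]
4 → replaces 6 → [4, 9, 11, 12]
1 → replaces 4 → [1, 9, 11, 12]
15 → extends → [1, 9, 11, 12, 15]
10 → replaces 11 → [1, 9, 10, 12, 15]
14 → replaces 15 → [1, 9, 10, 12, 14]
7 → replaces 9 → [1, 7, 10, 12, 14]
5 → replaces 7 → [1, 5, 10, 12, 14]
2 → replaces 5 → [1, 2, 10, 12, 14]
3 → replaces 10 → [1, 2, 3, 12, 14]
Length 5; one witness is 8, 9, 11, 12, 15.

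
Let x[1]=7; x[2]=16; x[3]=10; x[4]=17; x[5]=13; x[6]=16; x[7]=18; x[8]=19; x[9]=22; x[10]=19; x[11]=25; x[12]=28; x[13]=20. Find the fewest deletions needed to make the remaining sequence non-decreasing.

4

Fewest deletions = n − (longest non-decreasing subsequence).
Patience tails:
7 → extends → [7]
16 → extends → [7, 16]
10 → replaces 16 → [7, 10]
17 → extends → [7, 10, 17]
13 → replaces 17 → [7, 10, 13]
16 → extends → [7, 10, 13, 16]
18 → extends → [7, 10, 13, 16, 18]
19 → extends → [7, 10, 13, 16, 18, 19]
22 → extends → [7, 10, 13, 16, 18, 19, 22]
19 → replaces 22 → [7, 10, 13, 16, 18, 19, 19]
25 → extends → [7, 10, 13, 16, 18, 19, 19, 25]
28 → extends → [7, 10, 13, 16, 18, 19, 19, 25, 28]
20 → replaces 25 → [7, 10, 13, 16, 18, 19, 19, 20, 28]
Longest non-decreasing subsequence has length 9, so deletions = 13 − 9 = 4.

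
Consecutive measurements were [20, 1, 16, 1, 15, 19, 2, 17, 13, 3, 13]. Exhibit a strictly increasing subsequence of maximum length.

1, 2, 3, 13

Patience tails give the LIS length; then backtrack through the dp parents:
20 → extends → [20]
1 → replaces 20 → [1]
16 → extends → [1, 16]
1 → already a tail → [1, 16]
15 → replaces 16 → [1, 15]
19 → extends → [1, 15, 19]
2 → replaces 15 → [1, 2, 19]
17 → replaces 19 → [1, 2, 17]
13 → replaces 17 → [1, 2, 13]
3 → replaces 13 → [1, 2, 3]
13 → extends → [1, 2, 3, 13]
Length 4; one witness is 1, 2, 3, 13.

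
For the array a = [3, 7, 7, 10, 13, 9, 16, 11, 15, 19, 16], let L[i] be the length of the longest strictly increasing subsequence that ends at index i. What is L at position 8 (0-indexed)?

5

dp[i] = 1 + max{dp[j] : j<i, a[j]<a[i]} (or 1 if no such j):
i:      0  1  2  3  4  5  6  7  8  9 10
a[i]:   3  7  7 10 13  9 16 11 15 19 16
dp:     1  2  2  3  4  3  5  4  5  6  6
At index 8 the value is 5.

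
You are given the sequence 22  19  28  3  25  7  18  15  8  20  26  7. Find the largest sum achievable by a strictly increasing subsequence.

Let S[i] be the best sum of a strictly increasing subsequence ending at i:
i:      1  2  3  4  5  6  7  8  9 10 11 12
a[i]:  22 19 28  3 25  7 18 15  8 20 26  7
S:     22 19 50  3 47 10 28 25 18 48 74 10
Maximum is 74 (e.g. 3 + 7 + 18 + 20 + 26).

74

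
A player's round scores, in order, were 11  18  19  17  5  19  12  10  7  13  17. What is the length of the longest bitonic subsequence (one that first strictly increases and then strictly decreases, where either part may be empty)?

7

inc[i] = longest strictly increasing subsequence ending at i; dec[i] = longest strictly decreasing subsequence starting at i:
i:      1  2  3  4  5  6  7  8  9 10 11
a[i]:  11 18 19 17  5 19 12 10  7 13 17
inc:    1  2  3  2  1  3  2  2  2  3  4
dec:    3  5  5  4  1  4  3  2  1  1  1
Best peak at i=3 (value 19): inc=3, dec=5, length 3+5−1 = 7.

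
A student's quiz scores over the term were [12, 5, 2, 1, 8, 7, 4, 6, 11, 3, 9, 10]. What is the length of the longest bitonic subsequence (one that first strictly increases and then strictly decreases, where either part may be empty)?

5

inc[i] = longest strictly increasing subsequence ending at i; dec[i] = longest strictly decreasing subsequence starting at i:
i:      1  2  3  4  5  6  7  8  9 10 11 12
a[i]:  12  5  2  1  8  7  4  6 11  3  9 10
inc:    1  1  1  1  2  2  2  3  4  2  4  5
dec:    5  3  2  1  4  3  2  2  2  1  1  1
Best peak at i=1 (value 12): inc=1, dec=5, length 1+5−1 = 5.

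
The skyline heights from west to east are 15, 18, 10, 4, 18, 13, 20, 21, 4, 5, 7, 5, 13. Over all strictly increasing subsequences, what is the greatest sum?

74

Let S[i] be the best sum of a strictly increasing subsequence ending at i:
i:      1  2  3  4  5  6  7  8  9 10 11 12 13
a[i]:  15 18 10  4 18 13 20 21  4  5  7  5 13
S:     15 33 10  4 33 23 53 74  4  9 16  9 29
Maximum is 74 (e.g. 15 + 18 + 20 + 21).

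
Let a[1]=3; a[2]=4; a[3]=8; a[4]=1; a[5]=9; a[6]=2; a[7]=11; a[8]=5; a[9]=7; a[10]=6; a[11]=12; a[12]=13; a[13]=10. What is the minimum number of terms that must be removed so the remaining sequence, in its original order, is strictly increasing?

6

Fewest deletions = n − (longest strictly increasing subsequence).
Patience tails:
3 → extends → [3]
4 → extends → [3, 4]
8 → extends → [3, 4, 8]
1 → replaces 3 → [1, 4, 8]
9 → extends → [1, 4, 8, 9]
2 → replaces 4 → [1, 2, 8, 9]
11 → extends → [1, 2, 8, 9, 11]
5 → replaces 8 → [1, 2, 5, 9, 11]
7 → replaces 9 → [1, 2, 5, 7, 11]
6 → replaces 7 → [1, 2, 5, 6, 11]
12 → extends → [1, 2, 5, 6, 11, 12]
13 → extends → [1, 2, 5, 6, 11, 12, 13]
10 → replaces 11 → [1, 2, 5, 6, 10, 12, 13]
Longest strictly increasing subsequence has length 7, so deletions = 13 − 7 = 6.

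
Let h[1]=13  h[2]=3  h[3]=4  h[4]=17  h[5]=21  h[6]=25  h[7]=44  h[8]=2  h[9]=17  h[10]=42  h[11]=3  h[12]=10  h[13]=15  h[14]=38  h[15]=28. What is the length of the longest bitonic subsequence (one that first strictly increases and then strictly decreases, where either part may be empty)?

inc[i] = longest strictly increasing subsequence ending at i; dec[i] = longest strictly decreasing subsequence starting at i:
i:      1  2  3  4  5  6  7  8  9 10 11 12 13 14 15
h[i]:  13  3  4 17 21 25 44  2 17 42  3 10 15 38 28
inc:    1  1  2  3  4  5  6  1  3  6  2  3  4  6  6
dec:    3  2  2  2  3  3  4  1  2  3  1  1  1  2  1
Best peak at i=7 (value 44): inc=6, dec=4, length 6+4−1 = 9.

9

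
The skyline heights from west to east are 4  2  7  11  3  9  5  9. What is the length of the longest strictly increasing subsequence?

4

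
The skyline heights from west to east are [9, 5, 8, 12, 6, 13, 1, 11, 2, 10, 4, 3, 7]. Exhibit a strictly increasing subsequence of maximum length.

5, 8, 12, 13

Patience tails give the LIS length; then backtrack through the dp parents:
9 → extends → [9]
5 → replaces 9 → [5]
8 → extends → [5, 8]
12 → extends → [5, 8, 12]
6 → replaces 8 → [5, 6, 12]
13 → extends → [5, 6, 12, 13]
1 → replaces 5 → [1, 6, 12, 13]
11 → replaces 12 → [1, 6, 11, 13]
2 → replaces 6 → [1, 2, 11, 13]
10 → replaces 11 → [1, 2, 10, 13]
4 → replaces 10 → [1, 2, 4, 13]
3 → replaces 4 → [1, 2, 3, 13]
7 → replaces 13 → [1, 2, 3, 7]
Length 4; one witness is 5, 8, 12, 13.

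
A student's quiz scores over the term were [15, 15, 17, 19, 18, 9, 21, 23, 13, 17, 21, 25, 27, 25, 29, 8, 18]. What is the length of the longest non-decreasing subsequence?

9

Let dp[i] be the length of the longest such subsequence ending at index i:
i:      1  2  3  4  5  6  7  8  9 10 11 12 13 14 15 16 17
a[i]:  15 15 17 19 18  9 21 23 13 17 21 25 27 25 29  8 18
dp:     1  2  3  4  4  1  5  6  2  4  6  7  8  8  9  1  5
Maximum dp value is 9.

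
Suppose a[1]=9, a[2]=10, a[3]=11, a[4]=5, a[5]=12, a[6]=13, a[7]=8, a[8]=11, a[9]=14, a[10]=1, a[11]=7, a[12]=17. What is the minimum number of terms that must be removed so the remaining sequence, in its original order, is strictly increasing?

5

Fewest deletions = n − (longest strictly increasing subsequence).
i:      1  2  3  4  5  6  7  8  9 10 11 12
a[i]:   9 10 11  5 12 13  8 11 14  1  7 17
dp:     1  2  3  1  4  5  2  3  6  1  2  7
max dp = 7, so deletions = 12 − 7 = 5.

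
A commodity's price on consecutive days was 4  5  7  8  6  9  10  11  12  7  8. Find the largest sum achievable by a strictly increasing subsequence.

66

Let S[i] be the best sum of a strictly increasing subsequence ending at i:
i:      1  2  3  4  5  6  7  8  9 10 11
a[i]:   4  5  7  8  6  9 10 11 12  7  8
S:      4  9 16 24 15 33 43 54 66 22 30
Maximum is 66 (e.g. 4 + 5 + 7 + 8 + 9 + 10 + 11 + 12).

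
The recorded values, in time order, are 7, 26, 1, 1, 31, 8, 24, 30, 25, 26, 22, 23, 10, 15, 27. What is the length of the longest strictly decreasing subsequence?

Let dp[i] be the longest strictly decreasing subsequence ending at i:
i:      1  2  3  4  5  6  7  8  9 10 11 12 13 14 15
a[i]:   7 26  1  1 31  8 24 30 25 26 22 23 10 15 27
dp:     1  1  2  2  1  2  2  2  3  3  4  4  5  5  3
Maximum is 5.

5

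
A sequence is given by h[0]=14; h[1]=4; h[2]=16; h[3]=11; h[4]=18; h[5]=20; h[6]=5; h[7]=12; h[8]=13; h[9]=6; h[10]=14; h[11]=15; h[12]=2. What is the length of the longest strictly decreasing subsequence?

Negate each value so 'decreasing' becomes 'increasing', then run patience tails on the negated sequence:
-14 → extends → [-14]
-4 → extends → [-14, -4]
-16 → replaces -14 → [-16, -4]
-11 → replaces -4 → [-16, -11]
-18 → replaces -16 → [-18, -11]
-20 → replaces -18 → [-20, -11]
-5 → extends → [-20, -11, -5]
-12 → replaces -11 → [-20, -12, -5]
-13 → replaces -12 → [-20, -13, -5]
-6 → replaces -5 → [-20, -13, -6]
-14 → replaces -13 → [-20, -14, -6]
-15 → replaces -14 → [-20, -15, -6]
-2 → extends → [-20, -15, -6, -2]
Four tails, so the longest strictly decreasing subsequence of the original has length 4.

4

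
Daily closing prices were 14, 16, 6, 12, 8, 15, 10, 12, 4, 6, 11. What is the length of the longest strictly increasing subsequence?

Track the smallest tail for each achievable length (strict):
14 → extends → [14]
16 → extends → [14, 16]
6 → replaces 14 → [6, 16]
12 → replaces 16 → [6, 12]
8 → replaces 12 → [6, 8]
15 → extends → [6, 8, 15]
10 → replaces 15 → [6, 8, 10]
12 → extends → [6, 8, 10, 12]
4 → replaces 6 → [4, 8, 10, 12]
6 → replaces 8 → [4, 6, 10, 12]
11 → replaces 12 → [4, 6, 10, 11]
Four tails, so the longest strictly increasing subsequence has length 4 (e.g. 6, 8, 10, 12).

4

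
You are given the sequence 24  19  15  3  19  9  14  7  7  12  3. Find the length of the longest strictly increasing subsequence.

3

Let dp[i] be the length of the longest such subsequence ending at index i:
i:      1  2  3  4  5  6  7  8  9 10 11
a[i]:  24 19 15  3 19  9 14  7  7 12  3
dp:     1  1  1  1  2  2  3  2  2  3  1
Maximum dp value is 3.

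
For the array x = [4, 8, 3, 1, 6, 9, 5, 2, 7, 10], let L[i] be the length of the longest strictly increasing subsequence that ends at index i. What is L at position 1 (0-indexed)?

2

dp[i] = 1 + max{dp[j] : j<i, x[j]<x[i]} (or 1 if no such j):
i:      0  1  2  3  4  5  6  7  8  9
x[i]:   4  8  3  1  6  9  5  2  7 10
dp:     1  2  1  1  2  3  2  2  3  4
At index 1 the value is 2.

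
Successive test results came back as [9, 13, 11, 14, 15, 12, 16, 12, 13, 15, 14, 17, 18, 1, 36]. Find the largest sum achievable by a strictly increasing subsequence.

Let S[i] be the best sum of a strictly increasing subsequence ending at i:
i:       1   2   3   4   5   6   7   8   9  10  11  12  13  14  15
a[i]:    9  13  11  14  15  12  16  12  13  15  14  17  18   1  36
S:       9  22  20  36  51  32  67  32  45  60  59  84 102   1 138
Maximum is 138 (e.g. 9 + 13 + 14 + 15 + 16 + 17 + 18 + 36).

138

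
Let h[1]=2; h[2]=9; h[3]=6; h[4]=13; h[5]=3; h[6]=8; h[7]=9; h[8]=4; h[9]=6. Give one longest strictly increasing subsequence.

2, 6, 8, 9

Patience tails give the LIS length; then backtrack through the dp parents:
2 → extends → [2]
9 → extends → [2, 9]
6 → replaces 9 → [2, 6]
13 → extends → [2, 6, 13]
3 → replaces 6 → [2, 3, 13]
8 → replaces 13 → [2, 3, 8]
9 → extends → [2, 3, 8, 9]
4 → replaces 8 → [2, 3, 4, 9]
6 → replaces 9 → [2, 3, 4, 6]
Length 4; one witness is 2, 6, 8, 9.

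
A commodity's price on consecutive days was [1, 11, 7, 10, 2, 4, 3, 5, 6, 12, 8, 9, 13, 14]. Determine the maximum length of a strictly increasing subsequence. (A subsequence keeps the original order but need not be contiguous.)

9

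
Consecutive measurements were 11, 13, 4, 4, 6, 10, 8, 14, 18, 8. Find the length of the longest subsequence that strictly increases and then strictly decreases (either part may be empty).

6

inc[i] = longest strictly increasing subsequence ending at i; dec[i] = longest strictly decreasing subsequence starting at i:
i:      1  2  3  4  5  6  7  8  9 10
a[i]:  11 13  4  4  6 10  8 14 18  8
inc:    1  2  1  1  2  3  3  4  5  3
dec:    3  3  1  1  1  2  1  2  2  1
Best peak at i=9 (value 18): inc=5, dec=2, length 5+2−1 = 6.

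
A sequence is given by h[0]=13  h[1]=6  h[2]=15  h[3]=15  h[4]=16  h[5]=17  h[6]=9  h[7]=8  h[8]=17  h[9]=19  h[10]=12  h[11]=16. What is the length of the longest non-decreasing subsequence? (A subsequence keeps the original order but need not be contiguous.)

Track the smallest tail for each achievable length (allowing ties):
13 → extends → [13]
6 → replaces 13 → [6]
15 → extends → [6, 15]
15 → extends → [6, 15, 15]
16 → extends → [6, 15, 15, 16]
17 → extends → [6, 15, 15, 16, 17]
9 → replaces 15 → [6, 9, 15, 16, 17]
8 → replaces 9 → [6, 8, 15, 16, 17]
17 → extends → [6, 8, 15, 16, 17, 17]
19 → extends → [6, 8, 15, 16, 17, 17, 19]
12 → replaces 15 → [6, 8, 12, 16, 17, 17, 19]
16 → replaces 17 → [6, 8, 12, 16, 16, 17, 19]
Seven tails, so the longest non-decreasing subsequence has length 7 (e.g. 13, 15, 15, 16, 17, 17, 19).

7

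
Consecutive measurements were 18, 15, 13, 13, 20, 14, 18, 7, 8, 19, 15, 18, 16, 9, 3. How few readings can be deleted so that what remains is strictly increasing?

11

Fewest deletions = n − (longest strictly increasing subsequence).
Patience tails:
18 → extends → [18]
15 → replaces 18 → [15]
13 → replaces 15 → [13]
13 → already a tail → [13]
20 → extends → [13, 20]
14 → replaces 20 → [13, 14]
18 → extends → [13, 14, 18]
7 → replaces 13 → [7, 14, 18]
8 → replaces 14 → [7, 8, 18]
19 → extends → [7, 8, 18, 19]
15 → replaces 18 → [7, 8, 15, 19]
18 → replaces 19 → [7, 8, 15, 18]
16 → replaces 18 → [7, 8, 15, 16]
9 → replaces 15 → [7, 8, 9, 16]
3 → replaces 7 → [3, 8, 9, 16]
Longest strictly increasing subsequence has length 4, so deletions = 15 − 4 = 11.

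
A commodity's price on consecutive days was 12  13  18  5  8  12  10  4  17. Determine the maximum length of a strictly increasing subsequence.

4

Let dp[i] be the length of the longest such subsequence ending at index i:
i:      1  2  3  4  5  6  7  8  9
a[i]:  12 13 18  5  8 12 10  4 17
dp:     1  2  3  1  2  3  3  1  4
Maximum dp value is 4.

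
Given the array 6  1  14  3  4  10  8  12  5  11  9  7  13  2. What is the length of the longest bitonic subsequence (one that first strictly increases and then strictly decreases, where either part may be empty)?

9

inc[i] = longest strictly increasing subsequence ending at i; dec[i] = longest strictly decreasing subsequence starting at i:
i:      1  2  3  4  5  6  7  8  9 10 11 12 13 14
a[i]:   6  1 14  3  4 10  8 12  5 11  9  7 13  2
inc:    1  1  2  2  3  4  4  5  4  5  5  5  6  2
dec:    3  1  6  2  2  4  3  5  2  4  3  2  2  1
Best peak at i=8 (value 12): inc=5, dec=5, length 5+5−1 = 9.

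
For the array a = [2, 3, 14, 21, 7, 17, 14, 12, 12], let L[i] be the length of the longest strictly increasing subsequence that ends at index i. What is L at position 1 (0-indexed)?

dp[i] = 1 + max{dp[j] : j<i, a[j]<a[i]} (or 1 if no such j):
i:      0  1  2  3  4  5  6  7  8
a[i]:   2  3 14 21  7 17 14 12 12
dp:     1  2  3  4  3  4  4  4  4
At index 1 the value is 2.

2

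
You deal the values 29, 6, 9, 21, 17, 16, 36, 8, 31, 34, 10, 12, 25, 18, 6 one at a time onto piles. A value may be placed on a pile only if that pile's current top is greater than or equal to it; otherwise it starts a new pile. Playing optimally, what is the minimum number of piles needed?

Place each on the leftmost legal pile:
29 → new pile 1 (tops now [29])
6 → pile 1 (tops now [6])
9 → new pile 2 (tops now [6, 9])
21 → new pile 3 (tops now [6, 9, 21])
17 → pile 3 (tops now [6, 9, 17])
16 → pile 3 (tops now [6, 9, 16])
36 → new pile 4 (tops now [6, 9, 16, 36])
8 → pile 2 (tops now [6, 8, 16, 36])
31 → pile 4 (tops now [6, 8, 16, 31])
34 → new pile 5 (tops now [6, 8, 16, 31, 34])
10 → pile 3 (tops now [6, 8, 10, 31, 34])
12 → pile 4 (tops now [6, 8, 10, 12, 34])
25 → pile 5 (tops now [6, 8, 10, 12, 25])
18 → pile 5 (tops now [6, 8, 10, 12, 18])
6 → pile 1 (tops now [6, 8, 10, 12, 18])
Five piles.

5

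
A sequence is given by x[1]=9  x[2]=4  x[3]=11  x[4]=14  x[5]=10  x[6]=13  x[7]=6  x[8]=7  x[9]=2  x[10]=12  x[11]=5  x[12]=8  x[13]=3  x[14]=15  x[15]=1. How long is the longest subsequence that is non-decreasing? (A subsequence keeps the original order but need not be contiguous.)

5

Track the smallest tail for each achievable length (allowing ties):
9 → extends → [9]
4 → replaces 9 → [4]
11 → extends → [4, 11]
14 → extends → [4, 11, 14]
10 → replaces 11 → [4, 10, 14]
13 → replaces 14 → [4, 10, 13]
6 → replaces 10 → [4, 6, 13]
7 → replaces 13 → [4, 6, 7]
2 → replaces 4 → [2, 6, 7]
12 → extends → [2, 6, 7, 12]
5 → replaces 6 → [2, 5, 7, 12]
8 → replaces 12 → [2, 5, 7, 8]
3 → replaces 5 → [2, 3, 7, 8]
15 → extends → [2, 3, 7, 8, 15]
1 → replaces 2 → [1, 3, 7, 8, 15]
Five tails, so the longest non-decreasing subsequence has length 5 (e.g. 4, 6, 7, 12, 15).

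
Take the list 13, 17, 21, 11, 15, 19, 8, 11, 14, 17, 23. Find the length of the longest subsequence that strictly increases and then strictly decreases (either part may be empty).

inc[i] = longest strictly increasing subsequence ending at i; dec[i] = longest strictly decreasing subsequence starting at i:
i:      1  2  3  4  5  6  7  8  9 10 11
a[i]:  13 17 21 11 15 19  8 11 14 17 23
inc:    1  2  3  1  2  3  1  2  3  4  5
dec:    3  3  3  2  2  2  1  1  1  1  1
Best peak at i=3 (value 21): inc=3, dec=3, length 3+3−1 = 5.

5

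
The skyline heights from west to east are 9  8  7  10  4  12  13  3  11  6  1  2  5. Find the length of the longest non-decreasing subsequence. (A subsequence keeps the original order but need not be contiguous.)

Track the smallest tail for each achievable length (allowing ties):
9 → extends → [9]
8 → replaces 9 → [8]
7 → replaces 8 → [7]
10 → extends → [7, 10]
4 → replaces 7 → [4, 10]
12 → extends → [4, 10, 12]
13 → extends → [4, 10, 12, 13]
3 → replaces 4 → [3, 10, 12, 13]
11 → replaces 12 → [3, 10, 11, 13]
6 → replaces 10 → [3, 6, 11, 13]
1 → replaces 3 → [1, 6, 11, 13]
2 → replaces 6 → [1, 2, 11, 13]
5 → replaces 11 → [1, 2, 5, 13]
Four tails, so the longest non-decreasing subsequence has length 4 (e.g. 9, 10, 12, 13).

4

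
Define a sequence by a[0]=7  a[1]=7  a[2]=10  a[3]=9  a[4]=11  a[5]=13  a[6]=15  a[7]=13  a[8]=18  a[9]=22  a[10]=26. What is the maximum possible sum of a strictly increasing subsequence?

Let S[i] be the best sum of a strictly increasing subsequence ending at i:
i:       0   1   2   3   4   5   6   7   8   9  10
a[i]:    7   7  10   9  11  13  15  13  18  22  26
S:       7   7  17  16  28  41  56  41  74  96 122
Maximum is 122 (e.g. 7 + 10 + 11 + 13 + 15 + 18 + 22 + 26).

122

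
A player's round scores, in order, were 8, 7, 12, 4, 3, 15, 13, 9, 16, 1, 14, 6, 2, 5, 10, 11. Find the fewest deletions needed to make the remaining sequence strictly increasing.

Fewest deletions = n − (longest strictly increasing subsequence).
Patience tails:
8 → extends → [8]
7 → replaces 8 → [7]
12 → extends → [7, 12]
4 → replaces 7 → [4, 12]
3 → replaces 4 → [3, 12]
15 → extends → [3, 12, 15]
13 → replaces 15 → [3, 12, 13]
9 → replaces 12 → [3, 9, 13]
16 → extends → [3, 9, 13, 16]
1 → replaces 3 → [1, 9, 13, 16]
14 → replaces 16 → [1, 9, 13, 14]
6 → replaces 9 → [1, 6, 13, 14]
2 → replaces 6 → [1, 2, 13, 14]
5 → replaces 13 → [1, 2, 5, 14]
10 → replaces 14 → [1, 2, 5, 10]
11 → extends → [1, 2, 5, 10, 11]
Longest strictly increasing subsequence has length 5, so deletions = 16 − 5 = 11.

11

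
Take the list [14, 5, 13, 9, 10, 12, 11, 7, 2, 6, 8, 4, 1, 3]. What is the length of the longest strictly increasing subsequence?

4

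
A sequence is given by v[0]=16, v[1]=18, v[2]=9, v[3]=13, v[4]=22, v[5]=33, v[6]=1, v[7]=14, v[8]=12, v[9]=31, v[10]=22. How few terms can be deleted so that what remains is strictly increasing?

Fewest deletions = n − (longest strictly increasing subsequence).
Patience tails:
16 → extends → [16]
18 → extends → [16, 18]
9 → replaces 16 → [9, 18]
13 → replaces 18 → [9, 13]
22 → extends → [9, 13, 22]
33 → extends → [9, 13, 22, 33]
1 → replaces 9 → [1, 13, 22, 33]
14 → replaces 22 → [1, 13, 14, 33]
12 → replaces 13 → [1, 12, 14, 33]
31 → replaces 33 → [1, 12, 14, 31]
22 → replaces 31 → [1, 12, 14, 22]
Longest strictly increasing subsequence has length 4, so deletions = 11 − 4 = 7.

7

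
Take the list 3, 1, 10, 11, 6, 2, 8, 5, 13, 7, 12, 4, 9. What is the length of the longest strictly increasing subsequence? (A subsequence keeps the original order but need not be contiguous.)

5

Track the smallest tail for each achievable length (strict):
3 → extends → [3]
1 → replaces 3 → [1]
10 → extends → [1, 10]
11 → extends → [1, 10, 11]
6 → replaces 10 → [1, 6, 11]
2 → replaces 6 → [1, 2, 11]
8 → replaces 11 → [1, 2, 8]
5 → replaces 8 → [1, 2, 5]
13 → extends → [1, 2, 5, 13]
7 → replaces 13 → [1, 2, 5, 7]
12 → extends → [1, 2, 5, 7, 12]
4 → replaces 5 → [1, 2, 4, 7, 12]
9 → replaces 12 → [1, 2, 4, 7, 9]
Five tails, so the longest strictly increasing subsequence has length 5 (e.g. 1, 2, 5, 7, 12).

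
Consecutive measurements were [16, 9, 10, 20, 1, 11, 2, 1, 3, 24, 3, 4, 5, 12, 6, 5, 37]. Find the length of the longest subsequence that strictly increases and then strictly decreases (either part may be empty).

8

inc[i] = longest strictly increasing subsequence ending at i; dec[i] = longest strictly decreasing subsequence starting at i:
i:      1  2  3  4  5  6  7  8  9 10 11 12 13 14 15 16 17
a[i]:  16  9 10 20  1 11  2  1  3 24  3  4  5 12  6  5 37
inc:    1  1  2  3  1  3  2  1  3  4  3  4  5  6  6  5  7
dec:    4  3  3  4  1  3  2  1  1  4  1  1  1  3  2  1  1
Best peak at i=14 (value 12): inc=6, dec=3, length 6+3−1 = 8.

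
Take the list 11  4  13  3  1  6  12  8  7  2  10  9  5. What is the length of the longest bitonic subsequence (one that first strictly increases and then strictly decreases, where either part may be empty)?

inc[i] = longest strictly increasing subsequence ending at i; dec[i] = longest strictly decreasing subsequence starting at i:
i:      1  2  3  4  5  6  7  8  9 10 11 12 13
a[i]:  11  4 13  3  1  6 12  8  7  2 10  9  5
inc:    1  1  2  1  1  2  3  3  3  2  4  4  3
dec:    4  3  5  2  1  2  4  3  2  1  3  2  1
Best peak at i=3 (value 13): inc=2, dec=5, length 2+5−1 = 6.

6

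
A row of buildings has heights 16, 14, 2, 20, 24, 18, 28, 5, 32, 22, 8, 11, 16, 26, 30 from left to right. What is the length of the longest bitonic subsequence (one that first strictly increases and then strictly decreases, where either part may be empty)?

7

inc[i] = longest strictly increasing subsequence ending at i; dec[i] = longest strictly decreasing subsequence starting at i:
i:      1  2  3  4  5  6  7  8  9 10 11 12 13 14 15
a[i]:  16 14  2 20 24 18 28  5 32 22  8 11 16 26 30
inc:    1  1  1  2  3  2  4  2  5  3  3  4  5  6  7
dec:    3  2  1  3  3  2  3  1  3  2  1  1  1  1  1
Best peak at i=9 (value 32): inc=5, dec=3, length 5+3−1 = 7.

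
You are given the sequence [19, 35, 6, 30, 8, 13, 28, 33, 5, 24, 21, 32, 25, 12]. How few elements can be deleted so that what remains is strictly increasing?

Fewest deletions = n − (longest strictly increasing subsequence).
Patience tails:
19 → extends → [19]
35 → extends → [19, 35]
6 → replaces 19 → [6, 35]
30 → replaces 35 → [6, 30]
8 → replaces 30 → [6, 8]
13 → extends → [6, 8, 13]
28 → extends → [6, 8, 13, 28]
33 → extends → [6, 8, 13, 28, 33]
5 → replaces 6 → [5, 8, 13, 28, 33]
24 → replaces 28 → [5, 8, 13, 24, 33]
21 → replaces 24 → [5, 8, 13, 21, 33]
32 → replaces 33 → [5, 8, 13, 21, 32]
25 → replaces 32 → [5, 8, 13, 21, 25]
12 → replaces 13 → [5, 8, 12, 21, 25]
Longest strictly increasing subsequence has length 5, so deletions = 14 − 5 = 9.

9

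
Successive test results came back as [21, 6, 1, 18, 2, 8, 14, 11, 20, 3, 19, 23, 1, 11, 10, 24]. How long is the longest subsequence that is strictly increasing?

Let dp[i] be the length of the longest such subsequence ending at index i:
i:      1  2  3  4  5  6  7  8  9 10 11 12 13 14 15 16
a[i]:  21  6  1 18  2  8 14 11 20  3 19 23  1 11 10 24
dp:     1  1  1  2  2  3  4  4  5  3  5  6  1  4  4  7
Maximum dp value is 7.

7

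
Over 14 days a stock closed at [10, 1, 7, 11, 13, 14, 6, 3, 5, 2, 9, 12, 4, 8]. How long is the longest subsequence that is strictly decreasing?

5

Negate each value so 'decreasing' becomes 'increasing', then run patience tails on the negated sequence:
-10 → extends → [-10]
-1 → extends → [-10, -1]
-7 → replaces -1 → [-10, -7]
-11 → replaces -10 → [-11, -7]
-13 → replaces -11 → [-13, -7]
-14 → replaces -13 → [-14, -7]
-6 → extends → [-14, -7, -6]
-3 → extends → [-14, -7, -6, -3]
-5 → replaces -3 → [-14, -7, -6, -5]
-2 → extends → [-14, -7, -6, -5, -2]
-9 → replaces -7 → [-14, -9, -6, -5, -2]
-12 → replaces -9 → [-14, -12, -6, -5, -2]
-4 → replaces -2 → [-14, -12, -6, -5, -4]
-8 → replaces -6 → [-14, -12, -8, -5, -4]
Five tails, so the longest strictly decreasing subsequence of the original has length 5.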